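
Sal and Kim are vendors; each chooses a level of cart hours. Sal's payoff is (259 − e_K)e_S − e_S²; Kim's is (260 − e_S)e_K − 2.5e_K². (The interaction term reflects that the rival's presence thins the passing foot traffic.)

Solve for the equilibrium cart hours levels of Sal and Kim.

Expanding Sal's payoff: 259e_S − e_Ke_S − e_S².
∂π/∂e_S = 259 − e_K − 2e_S = 0, so e_S = 129.5 − 0.5e_K.
Likewise for Kim: e_K = 52 − 0.2e_S.
Plugging e_K into Sal's best response: e_S = 129.5 − 0.5(52 − 0.2e_S) ⇒ 0.9e_S = 103.5, so e_S = 115.
Then e_K = 52 − 0.2·115 = 29.

115, 29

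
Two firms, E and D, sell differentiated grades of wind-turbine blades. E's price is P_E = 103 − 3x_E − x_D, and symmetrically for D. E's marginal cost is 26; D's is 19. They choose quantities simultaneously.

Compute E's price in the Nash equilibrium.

58.4

Firm E's profit: π = x_E(103 − 3x_E − x_D) − 26x_E.
∂π/∂x_E = 77 − 6x_E − x_D = 0 ⇒ x_E = 77/6 − (1/6)x_D.
Similarly x_D = 14 − (1/6)x_E.
Solving the two reaction functions simultaneously: (1 − (−1/6)(−1/6))x_E = 77/6 − (1/6)·14, so (35/36)x_E = 10.5 and x_E = 10.8.
Then x_D = 14 − (1/6)·10.8 = 12.2.
P_E = 103 − 3·10.8 − 12.2 = 58.4.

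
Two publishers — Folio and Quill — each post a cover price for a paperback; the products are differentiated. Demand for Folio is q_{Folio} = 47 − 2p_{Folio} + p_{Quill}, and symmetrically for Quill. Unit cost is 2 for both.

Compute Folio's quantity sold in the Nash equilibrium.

30

Folio's profit: π = (p_{Folio} − 2)(47 − 2p_{Folio} + p_{Quill}).
∂π/∂p_{Folio} = 51 − 4p_{Folio} + p_{Quill} = 0 ⇒ p_{Folio} = 12.75 + 0.25p_{Quill}.
By symmetry p_{Quill} = p_{Folio}; substituting into the reaction function, 0.75p_{Folio} = 12.75 and p_{Folio} = 17.
q_{Folio} = 47 − 2·17 + 17 = 30.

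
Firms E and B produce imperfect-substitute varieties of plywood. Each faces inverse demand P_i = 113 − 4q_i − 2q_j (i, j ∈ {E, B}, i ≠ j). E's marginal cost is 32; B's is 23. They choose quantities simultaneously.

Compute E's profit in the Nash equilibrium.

243.36

Firm E's profit: π = q_E(113 − 4q_E − 2q_B) − 32q_E.
∂π/∂q_E = 81 − 8q_E − 2q_B = 0 ⇒ q_E = 10.125 − 0.25q_B.
Similarly q_B = 11.25 − 0.25q_E.
Solving the two reaction functions simultaneously: (1 − (−0.25)(−0.25))q_E = 10.125 − 0.25·11.25, so 0.9375q_E = 7.3125 and q_E = 7.8.
Then q_B = 11.25 − 0.25·7.8 = 9.3.
P_E = 113 − 4·7.8 − 2·9.3 = 63.2.
Profit = (63.2 − 32)·7.8 = 243.36.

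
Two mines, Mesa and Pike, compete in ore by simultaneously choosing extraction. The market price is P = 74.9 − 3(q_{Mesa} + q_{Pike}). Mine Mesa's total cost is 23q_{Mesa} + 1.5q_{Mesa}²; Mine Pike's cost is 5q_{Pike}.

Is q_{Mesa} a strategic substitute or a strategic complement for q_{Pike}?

Mine Mesa's profit: π = q_{Mesa}(74.9 − 3(q_{Mesa} + q_{Pike})) − 23q_{Mesa} − 1.5q_{Mesa}².
∂π/∂q_{Mesa} = 51.9 − 9q_{Mesa} − 3q_{Pike} = 0, so q_{Mesa} = 173/30 − (1/3)q_{Pike}.
The best-response slope dq_{Mesa}/dq_{Pike} = −1/3 < 0: the reaction function is downward-sloping, so the choices are strategic substitutes.

strategic substitutes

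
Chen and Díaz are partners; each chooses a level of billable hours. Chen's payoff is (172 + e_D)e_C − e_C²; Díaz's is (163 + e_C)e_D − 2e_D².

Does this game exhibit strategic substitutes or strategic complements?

strategic complements

Expanding Chen's payoff: 172e_C + e_De_C − e_C².
∂π/∂e_C = 172 + e_D − 2e_C = 0, so e_C = 86 + 0.5e_D.
The best-response slope de_C/de_D = 0.5 > 0: the reaction function is upward-sloping, so the choices are strategic complements.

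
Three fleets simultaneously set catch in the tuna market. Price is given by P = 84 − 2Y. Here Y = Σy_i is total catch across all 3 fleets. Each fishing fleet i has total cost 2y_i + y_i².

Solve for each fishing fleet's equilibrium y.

8.2

A representative fishing fleet's profit is π_i = y_i(84 − 2Y) − 2y_i − y_i², with Y = y_i + Σ_{j≠i} y_j.
First-order condition: 82 − 6y_i − 2Σ_{j≠i} y_j = 0.
Imposing symmetry (y_j = y for all j) turns Σ_{j≠i} y_j into 2y, so 82 = 10y and y = 8.2.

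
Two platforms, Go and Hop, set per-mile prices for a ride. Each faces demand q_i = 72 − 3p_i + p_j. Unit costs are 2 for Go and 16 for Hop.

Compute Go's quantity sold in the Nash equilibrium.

44.4

Go's profit: π = (p_{Go} − 2)(72 − 3p_{Go} + p_{Hop}).
∂π/∂p_{Go} = 78 − 6p_{Go} + p_{Hop} = 0 ⇒ p_{Go} = 13 + (1/6)p_{Hop}.
Similarly p_{Hop} = 20 + (1/6)p_{Go}.
Plugging p_{Hop} into Go's best response: p_{Go} = 13 + (1/6)(20 + (1/6)p_{Go}) ⇒ (35/36)p_{Go} = 49/3, so p_{Go} = 16.8.
Then p_{Hop} = 20 + (1/6)·16.8 = 22.8.
q_{Go} = 72 − 3·16.8 + 22.8 = 44.4.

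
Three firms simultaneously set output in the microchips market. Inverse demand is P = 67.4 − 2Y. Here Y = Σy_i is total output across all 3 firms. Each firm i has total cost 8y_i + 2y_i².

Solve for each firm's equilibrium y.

4.95

A representative firm's profit is π_i = y_i(67.4 − 2Y) − 8y_i − 2y_i², with Y = y_i + Σ_{j≠i} y_j.
First-order condition: 59.4 − 8y_i − 2Σ_{j≠i} y_j = 0.
With identical firms, set every y_j = y: then 59.4 − 8y − 4y = 0, i.e. y = 59.4/12 = 4.95.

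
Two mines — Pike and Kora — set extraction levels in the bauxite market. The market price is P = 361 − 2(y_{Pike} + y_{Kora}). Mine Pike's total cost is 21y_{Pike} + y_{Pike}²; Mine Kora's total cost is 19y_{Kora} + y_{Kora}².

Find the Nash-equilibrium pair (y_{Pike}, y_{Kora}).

42.375, 42.875

Mine Pike's profit: π = y_{Pike}(361 − 2(y_{Pike} + y_{Kora})) − 21y_{Pike} − y_{Pike}².
∂π/∂y_{Pike} = 340 − 6y_{Pike} − 2y_{Kora} = 0, so y_{Pike} = 170/3 − (1/3)y_{Kora}.
By the same steps for Kora: y_{Kora} = 57 − (1/3)y_{Pike}.
Solving the two reaction functions simultaneously: (1 − (−1/3)(−1/3))y_{Pike} = 170/3 − (1/3)·57, so (8/9)y_{Pike} = 113/3 and y_{Pike} = 42.375.
Then y_{Kora} = 57 − (1/3)·42.375 = 42.875.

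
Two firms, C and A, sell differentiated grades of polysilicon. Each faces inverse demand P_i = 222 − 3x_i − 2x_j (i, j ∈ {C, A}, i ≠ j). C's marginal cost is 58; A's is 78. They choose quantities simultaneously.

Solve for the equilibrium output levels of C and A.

21.75, 16.75

Firm C's profit: π = x_C(222 − 3x_C − 2x_A) − 58x_C.
∂π/∂x_C = 164 − 6x_C − 2x_A = 0 ⇒ x_C = 82/3 − (1/3)x_A.
Similarly x_A = 24 − (1/3)x_C.
Substituting the second reaction function into the first: x_C = 82/3 − (1/3)(24 − (1/3)x_C), which gives (8/9)x_C = 58/3 ⇒ x_C = 21.75.
Then x_A = 24 − (1/3)·21.75 = 16.75.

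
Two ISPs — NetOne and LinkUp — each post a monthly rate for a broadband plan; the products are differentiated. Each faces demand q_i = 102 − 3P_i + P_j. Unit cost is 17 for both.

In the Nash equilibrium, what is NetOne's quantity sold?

40.8

NetOne's profit: π = (P_{NetOne} − 17)(102 − 3P_{NetOne} + P_{LinkUp}).
∂π/∂P_{NetOne} = 153 − 6P_{NetOne} + P_{LinkUp} = 0 ⇒ P_{NetOne} = 25.5 + (1/6)P_{LinkUp}.
Setting P_{NetOne} = P_{LinkUp} in the reaction function: P_{NetOne} = 25.5 + (1/6)P_{NetOne}, so P_{NetOne} = 25.5 / (5/6) = 30.6.
q_{NetOne} = 102 − 3·30.6 + 30.6 = 40.8.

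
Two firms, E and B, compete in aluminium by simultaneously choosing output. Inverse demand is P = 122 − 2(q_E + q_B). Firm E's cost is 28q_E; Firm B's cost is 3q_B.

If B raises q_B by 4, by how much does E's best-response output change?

Firm E's profit: π = q_E(122 − 2(q_E + q_B)) − 28q_E.
∂π/∂q_E = 94 − 4q_E − 2q_B = 0, so q_E = 23.5 − 0.5q_B.
The reaction-function slope is −0.5, so a 4-unit rise in q_B moves q_E by −0.5 × 4 = −2. E's best response falls — the actions are strategic substitutes.

-2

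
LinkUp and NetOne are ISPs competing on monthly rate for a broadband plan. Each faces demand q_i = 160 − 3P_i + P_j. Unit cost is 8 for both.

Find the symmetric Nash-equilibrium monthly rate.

36.8

LinkUp's profit: π = (P_{LinkUp} − 8)(160 − 3P_{LinkUp} + P_{NetOne}).
∂π/∂P_{LinkUp} = 184 − 6P_{LinkUp} + P_{NetOne} = 0 ⇒ P_{LinkUp} = 92/3 + (1/6)P_{NetOne}.
By symmetry P_{NetOne} = P_{LinkUp}; substituting into the reaction function, (5/6)P_{LinkUp} = 92/3 and P_{LinkUp} = 36.8.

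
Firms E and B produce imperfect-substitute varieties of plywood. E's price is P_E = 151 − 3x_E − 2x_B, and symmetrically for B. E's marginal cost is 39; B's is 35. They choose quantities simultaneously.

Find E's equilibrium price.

80.25

Firm E's profit: π = x_E(151 − 3x_E − 2x_B) − 39x_E.
∂π/∂x_E = 112 − 6x_E − 2x_B = 0 ⇒ x_E = 56/3 − (1/3)x_B.
Similarly x_B = 58/3 − (1/3)x_E.
Plugging x_B into E's best response: x_E = 56/3 − (1/3)(58/3 − (1/3)x_E) ⇒ (8/9)x_E = 110/9, so x_E = 13.75.
Then x_B = 58/3 − (1/3)·13.75 = 14.75.
P_E = 151 − 3·13.75 − 2·14.75 = 80.25.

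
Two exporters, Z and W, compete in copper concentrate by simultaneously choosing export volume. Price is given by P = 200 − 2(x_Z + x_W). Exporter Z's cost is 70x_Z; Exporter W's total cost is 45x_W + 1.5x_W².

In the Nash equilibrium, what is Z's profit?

Exporter Z's profit: π = x_Z(200 − 2(x_Z + x_W)) − 70x_Z.
∂π/∂x_Z = 130 − 4x_Z − 2x_W = 0, so x_Z = 32.5 − 0.5x_W.
For W: ∂π/∂x_W = 155 − 7x_W − 2x_Z = 0 ⇒ x_W = 155/7 − (2/7)x_Z.
Solving the two reaction functions simultaneously: (1 − (−0.5)(−2/7))x_Z = 32.5 − 0.5·(155/7), so (6/7)x_Z = 150/7 and x_Z = 25.
Then x_W = 155/7 − (2/7)·25 = 15.
Price P = 200 − 2·40 = 120.
Z's profit: (120 − 70)·25 = 1250.

1250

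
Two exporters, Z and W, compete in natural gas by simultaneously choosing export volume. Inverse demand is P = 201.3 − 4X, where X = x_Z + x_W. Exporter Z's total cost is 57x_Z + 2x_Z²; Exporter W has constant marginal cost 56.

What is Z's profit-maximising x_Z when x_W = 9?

9.025

Exporter Z's profit: π = x_Z(201.3 − 4(x_Z + x_W)) − 57x_Z − 2x_Z².
∂π/∂x_Z = 144.3 − 12x_Z − 4x_W = 0, so x_Z = 12.025 − (1/3)x_W.
At x_W = 9: x_Z = 12.025 − (1/3)·9 = 9.025.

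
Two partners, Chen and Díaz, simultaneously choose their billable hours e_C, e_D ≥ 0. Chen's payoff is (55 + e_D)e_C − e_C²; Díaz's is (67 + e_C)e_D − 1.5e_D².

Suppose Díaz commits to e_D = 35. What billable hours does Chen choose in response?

Expanding Chen's payoff: 55e_C + e_De_C − e_C².
∂π/∂e_C = 55 + e_D − 2e_C = 0, so e_C = 27.5 + 0.5e_D.
At e_D = 35: e_C = 27.5 + 0.5·35 = 45.

45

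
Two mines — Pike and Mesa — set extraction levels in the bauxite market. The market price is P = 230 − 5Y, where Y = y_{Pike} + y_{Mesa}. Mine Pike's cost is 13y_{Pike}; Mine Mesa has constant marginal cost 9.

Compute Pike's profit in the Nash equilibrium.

1008.2

Mine Pike's profit: π = y_{Pike}(230 − 5(y_{Pike} + y_{Mesa})) − 13y_{Pike}.
∂π/∂y_{Pike} = 217 − 10y_{Pike} − 5y_{Mesa} = 0, so y_{Pike} = 21.7 − 0.5y_{Mesa}.
By the same steps for Mesa: y_{Mesa} = 22.1 − 0.5y_{Pike}.
Substituting the second reaction function into the first: y_{Pike} = 21.7 − 0.5(22.1 − 0.5y_{Pike}), which gives 0.75y_{Pike} = 10.65 ⇒ y_{Pike} = 14.2.
Then y_{Mesa} = 22.1 − 0.5·14.2 = 15.
Price P = 230 − 5·29.2 = 84.
Pike's profit: (84 − 13)·14.2 = 1008.2.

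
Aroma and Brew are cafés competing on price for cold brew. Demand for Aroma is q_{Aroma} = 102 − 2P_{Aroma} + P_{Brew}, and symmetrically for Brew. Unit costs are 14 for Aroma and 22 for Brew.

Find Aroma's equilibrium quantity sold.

60.8

Aroma's profit: π = (P_{Aroma} − 14)(102 − 2P_{Aroma} + P_{Brew}).
∂π/∂P_{Aroma} = 130 − 4P_{Aroma} + P_{Brew} = 0 ⇒ P_{Aroma} = 32.5 + 0.25P_{Brew}.
Similarly P_{Brew} = 36.5 + 0.25P_{Aroma}.
Solving the two reaction functions simultaneously: (1 − (0.25)(0.25))P_{Aroma} = 32.5 + 0.25·36.5, so 0.9375P_{Aroma} = 41.625 and P_{Aroma} = 44.4.
Then P_{Brew} = 36.5 + 0.25·44.4 = 47.6.
q_{Aroma} = 102 − 2·44.4 + 47.6 = 60.8.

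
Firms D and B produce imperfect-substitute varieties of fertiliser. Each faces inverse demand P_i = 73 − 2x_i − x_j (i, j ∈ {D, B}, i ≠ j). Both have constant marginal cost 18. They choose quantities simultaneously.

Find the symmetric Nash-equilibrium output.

11

Firm D's profit: π = x_D(73 − 2x_D − x_B) − 18x_D.
∂π/∂x_D = 55 − 4x_D − x_B = 0 ⇒ x_D = 13.75 − 0.25x_B.
By symmetry x_B = x_D; substituting into the reaction function, 1.25x_D = 13.75 and x_D = 11.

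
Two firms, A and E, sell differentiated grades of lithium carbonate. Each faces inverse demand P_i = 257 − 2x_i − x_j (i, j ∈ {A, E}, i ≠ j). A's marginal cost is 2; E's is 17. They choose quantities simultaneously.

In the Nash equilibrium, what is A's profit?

5408

Firm A's profit: π = x_A(257 − 2x_A − x_E) − 2x_A.
∂π/∂x_A = 255 − 4x_A − x_E = 0 ⇒ x_A = 63.75 − 0.25x_E.
Similarly x_E = 60 − 0.25x_A.
Substituting the second reaction function into the first: x_A = 63.75 − 0.25(60 − 0.25x_A), which gives 0.9375x_A = 48.75 ⇒ x_A = 52.
Then x_E = 60 − 0.25·52 = 47.
P_A = 257 − 2·52 − 47 = 106.
Profit = (106 − 2)·52 = 5408.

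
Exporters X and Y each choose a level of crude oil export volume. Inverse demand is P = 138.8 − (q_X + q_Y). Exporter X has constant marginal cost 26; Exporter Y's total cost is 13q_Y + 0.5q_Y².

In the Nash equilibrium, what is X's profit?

Exporter X's profit: π = q_X(138.8 − (q_X + q_Y)) − 26q_X.
∂π/∂q_X = 112.8 − 2q_X − q_Y = 0, so q_X = 56.4 − 0.5q_Y.
For Y: ∂π/∂q_Y = 125.8 − 3q_Y − q_X = 0 ⇒ q_Y = 629/15 − (1/3)q_X.
Solving the two reaction functions simultaneously: (1 − (−0.5)(−1/3))q_X = 56.4 − 0.5·(629/15), so (5/6)q_X = 1063/30 and q_X = 42.52.
Then q_Y = 629/15 − (1/3)·42.52 = 27.76.
Price P = 138.8 − 70.28 = 68.52.
X's profit: (68.52 − 26)·42.52 = 1807.9504.

1807.9504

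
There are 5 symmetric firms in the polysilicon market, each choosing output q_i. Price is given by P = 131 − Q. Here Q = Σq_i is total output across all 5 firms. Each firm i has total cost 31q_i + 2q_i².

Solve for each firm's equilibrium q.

10

A representative firm's profit is π_i = q_i(131 − Q) − 31q_i − 2q_i², with Q = q_i + Σ_{j≠i} q_j.
First-order condition: 100 − 6q_i − Σ_{j≠i} q_j = 0.
Imposing symmetry (q_j = q for all j) turns Σ_{j≠i} q_j into 4q, so 100 = 10q and q = 10.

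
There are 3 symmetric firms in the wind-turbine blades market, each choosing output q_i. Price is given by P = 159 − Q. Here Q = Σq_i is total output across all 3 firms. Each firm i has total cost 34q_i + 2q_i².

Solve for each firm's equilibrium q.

A representative firm's profit is π_i = q_i(159 − Q) − 34q_i − 2q_i², with Q = q_i + Σ_{j≠i} q_j.
First-order condition: 125 − 6q_i − Σ_{j≠i} q_j = 0.
Imposing symmetry (q_j = q for all j) turns Σ_{j≠i} q_j into 2q, so 125 = 8q and q = 15.625.

15.625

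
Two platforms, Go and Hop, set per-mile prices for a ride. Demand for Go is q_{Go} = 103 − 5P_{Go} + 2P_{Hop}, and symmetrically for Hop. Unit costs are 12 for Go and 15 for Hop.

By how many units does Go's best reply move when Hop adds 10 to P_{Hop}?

2

Go's profit: π = (P_{Go} − 12)(103 − 5P_{Go} + 2P_{Hop}).
∂π/∂P_{Go} = 163 − 10P_{Go} + 2P_{Hop} = 0 ⇒ P_{Go} = 16.3 + 0.2P_{Hop}.
The reaction-function slope is 0.2, so a 10-unit rise in P_{Hop} moves P_{Go} by 0.2 × 10 = 2. Go's best response rises — the actions are strategic complements.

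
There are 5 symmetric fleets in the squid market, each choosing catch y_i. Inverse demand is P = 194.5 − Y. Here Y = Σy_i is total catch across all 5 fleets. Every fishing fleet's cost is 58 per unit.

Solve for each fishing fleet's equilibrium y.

22.75

A representative fishing fleet's profit is π_i = y_i(194.5 − Y) − 58y_i, with Y = y_i + Σ_{j≠i} y_j.
First-order condition: 136.5 − 2y_i − Σ_{j≠i} y_j = 0.
With identical fishing fleets, set every y_j = y: then 136.5 − 2y − 4y = 0, i.e. y = 136.5/6 = 22.75.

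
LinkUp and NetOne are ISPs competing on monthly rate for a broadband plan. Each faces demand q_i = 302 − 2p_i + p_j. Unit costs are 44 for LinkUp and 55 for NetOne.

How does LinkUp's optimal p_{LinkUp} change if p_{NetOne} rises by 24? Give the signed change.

6

LinkUp's profit: π = (p_{LinkUp} − 44)(302 − 2p_{LinkUp} + p_{NetOne}).
∂π/∂p_{LinkUp} = 390 − 4p_{LinkUp} + p_{NetOne} = 0 ⇒ p_{LinkUp} = 97.5 + 0.25p_{NetOne}.
The reaction-function slope is 0.25, so a 24-unit rise in p_{NetOne} moves p_{LinkUp} by 0.25 × 24 = 6. LinkUp's best response rises — the actions are strategic complements.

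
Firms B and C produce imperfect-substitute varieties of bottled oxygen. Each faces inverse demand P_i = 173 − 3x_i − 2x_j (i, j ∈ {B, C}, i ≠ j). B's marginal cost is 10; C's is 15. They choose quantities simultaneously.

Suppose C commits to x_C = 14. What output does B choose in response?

Firm B's profit: π = x_B(173 − 3x_B − 2x_C) − 10x_B.
∂π/∂x_B = 163 − 6x_B − 2x_C = 0 ⇒ x_B = 163/6 − (1/3)x_C.
At x_C = 14: x_B = 163/6 − (1/3)·14 = 22.5.

22.5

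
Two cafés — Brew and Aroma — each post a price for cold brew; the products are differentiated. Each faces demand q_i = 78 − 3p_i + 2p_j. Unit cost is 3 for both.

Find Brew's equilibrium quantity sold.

Brew's profit: π = (p_{Brew} − 3)(78 − 3p_{Brew} + 2p_{Aroma}).
∂π/∂p_{Brew} = 87 − 6p_{Brew} + 2p_{Aroma} = 0 ⇒ p_{Brew} = 14.5 + (1/3)p_{Aroma}.
The game is symmetric, so in equilibrium p_{Aroma} = p_{Brew}: the reaction function gives (2/3)p_{Brew} = 14.5, hence p_{Brew} = 21.75.
q_{Brew} = 78 − 3·21.75 + 2·21.75 = 56.25.

56.25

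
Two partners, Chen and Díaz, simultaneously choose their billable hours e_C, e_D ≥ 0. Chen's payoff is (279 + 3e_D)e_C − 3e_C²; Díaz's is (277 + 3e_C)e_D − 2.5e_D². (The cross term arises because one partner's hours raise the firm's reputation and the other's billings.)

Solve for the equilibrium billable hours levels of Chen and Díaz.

106, 119

Expanding Chen's payoff: 279e_C + 3e_De_C − 3e_C².
∂π/∂e_C = 279 + 3e_D − 6e_C = 0, so e_C = 46.5 + 0.5e_D.
Likewise for Díaz: e_D = 55.4 + 0.6e_C.
Solving the two reaction functions simultaneously: (1 − (0.5)(0.6))e_C = 46.5 + 0.5·55.4, so 0.7e_C = 74.2 and e_C = 106.
Then e_D = 55.4 + 0.6·106 = 119.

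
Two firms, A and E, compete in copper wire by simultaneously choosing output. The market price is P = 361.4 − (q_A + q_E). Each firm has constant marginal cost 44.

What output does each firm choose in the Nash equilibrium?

105.8

Firm A's profit: π = q_A(361.4 − (q_A + q_E)) − 44q_A.
∂π/∂q_A = 317.4 − 2q_A − q_E = 0, so q_A = 158.7 − 0.5q_E.
By symmetry q_E = q_A; substituting into the reaction function, 1.5q_A = 158.7 and q_A = 105.8.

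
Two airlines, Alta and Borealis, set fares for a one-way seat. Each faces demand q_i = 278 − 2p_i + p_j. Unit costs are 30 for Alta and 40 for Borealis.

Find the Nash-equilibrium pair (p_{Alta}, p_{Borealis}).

114, 118

Alta's profit: π = (p_{Alta} − 30)(278 − 2p_{Alta} + p_{Borealis}).
∂π/∂p_{Alta} = 338 − 4p_{Alta} + p_{Borealis} = 0 ⇒ p_{Alta} = 84.5 + 0.25p_{Borealis}.
Similarly p_{Borealis} = 89.5 + 0.25p_{Alta}.
Plugging p_{Borealis} into Alta's best response: p_{Alta} = 84.5 + 0.25(89.5 + 0.25p_{Alta}) ⇒ 0.9375p_{Alta} = 106.875, so p_{Alta} = 114.
Then p_{Borealis} = 89.5 + 0.25·114 = 118.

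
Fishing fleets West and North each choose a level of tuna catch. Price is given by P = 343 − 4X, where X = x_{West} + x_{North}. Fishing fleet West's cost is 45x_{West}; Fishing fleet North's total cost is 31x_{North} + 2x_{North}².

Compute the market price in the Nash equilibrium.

161.4

Fishing fleet West's profit: π = x_{West}(343 − 4(x_{West} + x_{North})) − 45x_{West}.
∂π/∂x_{West} = 298 − 8x_{West} − 4x_{North} = 0, so x_{West} = 37.25 − 0.5x_{North}.
For North: ∂π/∂x_{North} = 312 − 12x_{North} − 4x_{West} = 0 ⇒ x_{North} = 26 − (1/3)x_{West}.
Substituting the second reaction function into the first: x_{West} = 37.25 − 0.5(26 − (1/3)x_{West}), which gives (5/6)x_{West} = 24.25 ⇒ x_{West} = 29.1.
Then x_{North} = 26 − (1/3)·29.1 = 16.3.
Equilibrium price: P = 343 − 4·45.4 = 161.4.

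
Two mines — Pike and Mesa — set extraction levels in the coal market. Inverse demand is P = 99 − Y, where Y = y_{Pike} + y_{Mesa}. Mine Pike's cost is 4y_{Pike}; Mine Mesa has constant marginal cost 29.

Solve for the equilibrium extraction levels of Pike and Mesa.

Mine Pike's profit: π = y_{Pike}(99 − (y_{Pike} + y_{Mesa})) − 4y_{Pike}.
∂π/∂y_{Pike} = 95 − 2y_{Pike} − y_{Mesa} = 0, so y_{Pike} = 47.5 − 0.5y_{Mesa}.
By the same steps for Mesa: y_{Mesa} = 35 − 0.5y_{Pike}.
Substituting the second reaction function into the first: y_{Pike} = 47.5 − 0.5(35 − 0.5y_{Pike}), which gives 0.75y_{Pike} = 30 ⇒ y_{Pike} = 40.
Then y_{Mesa} = 35 − 0.5·40 = 15.

40, 15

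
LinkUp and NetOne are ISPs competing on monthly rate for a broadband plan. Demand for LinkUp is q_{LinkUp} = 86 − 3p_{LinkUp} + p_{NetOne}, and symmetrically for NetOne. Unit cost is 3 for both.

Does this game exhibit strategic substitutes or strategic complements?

strategic complements

LinkUp's profit: π = (p_{LinkUp} − 3)(86 − 3p_{LinkUp} + p_{NetOne}).
∂π/∂p_{LinkUp} = 95 − 6p_{LinkUp} + p_{NetOne} = 0 ⇒ p_{LinkUp} = 95/6 + (1/6)p_{NetOne}.
The best-response slope dp_{LinkUp}/dp_{NetOne} = 1/6 > 0: the reaction function is upward-sloping, so the choices are strategic complements.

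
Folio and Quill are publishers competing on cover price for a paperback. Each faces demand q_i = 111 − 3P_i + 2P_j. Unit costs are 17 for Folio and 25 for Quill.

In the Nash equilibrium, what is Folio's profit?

1875

Folio's profit: π = (P_{Folio} − 17)(111 − 3P_{Folio} + 2P_{Quill}).
∂π/∂P_{Folio} = 162 − 6P_{Folio} + 2P_{Quill} = 0 ⇒ P_{Folio} = 27 + (1/3)P_{Quill}.
Similarly P_{Quill} = 31 + (1/3)P_{Folio}.
Solving the two reaction functions simultaneously: (1 − (1/3)(1/3))P_{Folio} = 27 + (1/3)·31, so (8/9)P_{Folio} = 112/3 and P_{Folio} = 42.
Then P_{Quill} = 31 + (1/3)·42 = 45.
q_{Folio} = 111 − 3·42 + 2·45 = 75.
Profit = (42 − 17)·75 = 1875.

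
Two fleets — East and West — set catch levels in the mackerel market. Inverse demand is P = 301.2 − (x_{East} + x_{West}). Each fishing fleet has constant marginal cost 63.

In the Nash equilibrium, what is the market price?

142.4

Fishing fleet East's profit: π = x_{East}(301.2 − (x_{East} + x_{West})) − 63x_{East}.
∂π/∂x_{East} = 238.2 − 2x_{East} − x_{West} = 0, so x_{East} = 119.1 − 0.5x_{West}.
By symmetry x_{West} = x_{East}; substituting into the reaction function, 1.5x_{East} = 119.1 and x_{East} = 79.4.
Equilibrium price: P = 301.2 − 158.8 = 142.4.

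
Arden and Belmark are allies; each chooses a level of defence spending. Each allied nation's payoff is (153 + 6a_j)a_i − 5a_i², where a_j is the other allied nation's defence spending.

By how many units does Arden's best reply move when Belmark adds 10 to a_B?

6

Arden's payoff is (153 + 6a_B)a_A − 5a_A².
∂π/∂a_A = 153 + 6a_B − 10a_A = 0, so a_A = 15.3 + 0.6a_B.
The reaction-function slope is 0.6, so a 10-unit rise in a_B moves a_A by 0.6 × 10 = 6. Arden's best response rises — the actions are strategic complements.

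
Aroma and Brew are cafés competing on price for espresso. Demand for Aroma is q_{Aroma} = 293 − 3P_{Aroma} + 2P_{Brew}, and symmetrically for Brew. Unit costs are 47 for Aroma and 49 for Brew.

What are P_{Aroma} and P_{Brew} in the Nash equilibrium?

Aroma's profit: π = (P_{Aroma} − 47)(293 − 3P_{Aroma} + 2P_{Brew}).
∂π/∂P_{Aroma} = 434 − 6P_{Aroma} + 2P_{Brew} = 0 ⇒ P_{Aroma} = 217/3 + (1/3)P_{Brew}.
Similarly P_{Brew} = 220/3 + (1/3)P_{Aroma}.
Solving the two reaction functions simultaneously: (1 − (1/3)(1/3))P_{Aroma} = 217/3 + (1/3)·(220/3), so (8/9)P_{Aroma} = 871/9 and P_{Aroma} = 108.875.
Then P_{Brew} = 220/3 + (1/3)·108.875 = 109.625.

108.875, 109.625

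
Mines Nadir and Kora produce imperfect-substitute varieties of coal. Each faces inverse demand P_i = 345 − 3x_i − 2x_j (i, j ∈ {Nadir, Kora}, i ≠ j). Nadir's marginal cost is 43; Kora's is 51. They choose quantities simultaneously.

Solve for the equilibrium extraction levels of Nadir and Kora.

38.25, 36.25

Mine Nadir's profit: π = x_{Nadir}(345 − 3x_{Nadir} − 2x_{Kora}) − 43x_{Nadir}.
∂π/∂x_{Nadir} = 302 − 6x_{Nadir} − 2x_{Kora} = 0 ⇒ x_{Nadir} = 151/3 − (1/3)x_{Kora}.
Similarly x_{Kora} = 49 − (1/3)x_{Nadir}.
Plugging x_{Kora} into Nadir's best response: x_{Nadir} = 151/3 − (1/3)(49 − (1/3)x_{Nadir}) ⇒ (8/9)x_{Nadir} = 34, so x_{Nadir} = 38.25.
Then x_{Kora} = 49 − (1/3)·38.25 = 36.25.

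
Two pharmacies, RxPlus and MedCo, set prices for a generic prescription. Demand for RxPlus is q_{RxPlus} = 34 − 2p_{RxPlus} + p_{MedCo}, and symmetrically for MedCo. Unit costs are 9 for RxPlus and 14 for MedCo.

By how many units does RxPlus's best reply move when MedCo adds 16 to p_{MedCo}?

4

RxPlus's profit: π = (p_{RxPlus} − 9)(34 − 2p_{RxPlus} + p_{MedCo}).
∂π/∂p_{RxPlus} = 52 − 4p_{RxPlus} + p_{MedCo} = 0 ⇒ p_{RxPlus} = 13 + 0.25p_{MedCo}.
The reaction-function slope is 0.25, so a 16-unit rise in p_{MedCo} moves p_{RxPlus} by 0.25 × 16 = 4. RxPlus's best response rises — the actions are strategic complements.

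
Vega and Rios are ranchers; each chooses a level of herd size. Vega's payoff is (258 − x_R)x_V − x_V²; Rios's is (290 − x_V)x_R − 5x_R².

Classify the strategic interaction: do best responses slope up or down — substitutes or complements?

strategic substitutes

Expanding Vega's payoff: 258x_V − x_Rx_V − x_V².
∂π/∂x_V = 258 − x_R − 2x_V = 0, so x_V = 129 − 0.5x_R.
The best-response slope dx_V/dx_R = −0.5 < 0: the reaction function is downward-sloping, so the choices are strategic substitutes.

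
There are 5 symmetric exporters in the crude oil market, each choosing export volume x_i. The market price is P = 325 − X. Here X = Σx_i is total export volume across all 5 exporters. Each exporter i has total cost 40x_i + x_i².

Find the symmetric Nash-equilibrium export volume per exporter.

A representative exporter's profit is π_i = x_i(325 − X) − 40x_i − x_i², with X = x_i + Σ_{j≠i} x_j.
First-order condition: 285 − 4x_i − Σ_{j≠i} x_j = 0.
In a symmetric equilibrium every exporter chooses the same x, so Σ_{j≠i} x_j = 4x. The condition becomes 285 − 8x = 0, giving x = 285/8 = 35.625.

35.625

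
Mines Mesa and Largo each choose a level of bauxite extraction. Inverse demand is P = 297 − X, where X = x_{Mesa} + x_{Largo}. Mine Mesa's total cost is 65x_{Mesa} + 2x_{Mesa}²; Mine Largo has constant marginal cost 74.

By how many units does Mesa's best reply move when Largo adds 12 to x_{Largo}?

Mine Mesa's profit: π = x_{Mesa}(297 − (x_{Mesa} + x_{Largo})) − 65x_{Mesa} − 2x_{Mesa}².
∂π/∂x_{Mesa} = 232 − 6x_{Mesa} − x_{Largo} = 0, so x_{Mesa} = 116/3 − (1/6)x_{Largo}.
The reaction-function slope is −1/6, so a 12-unit rise in x_{Largo} moves x_{Mesa} by −1/6 × 12 = −2. Mesa's best response falls — the actions are strategic substitutes.

-2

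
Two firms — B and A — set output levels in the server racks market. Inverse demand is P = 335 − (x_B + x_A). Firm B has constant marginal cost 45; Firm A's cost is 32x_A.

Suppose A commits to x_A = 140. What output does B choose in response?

75

Firm B's profit: π = x_B(335 − (x_B + x_A)) − 45x_B.
∂π/∂x_B = 290 − 2x_B − x_A = 0, so x_B = 145 − 0.5x_A.
At x_A = 140: x_B = 145 − 0.5·140 = 75.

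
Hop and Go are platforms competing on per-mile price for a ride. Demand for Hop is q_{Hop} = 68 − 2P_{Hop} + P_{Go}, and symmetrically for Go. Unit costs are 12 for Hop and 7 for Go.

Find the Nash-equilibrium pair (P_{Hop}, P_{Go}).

Hop's profit: π = (P_{Hop} − 12)(68 − 2P_{Hop} + P_{Go}).
∂π/∂P_{Hop} = 92 − 4P_{Hop} + P_{Go} = 0 ⇒ P_{Hop} = 23 + 0.25P_{Go}.
Similarly P_{Go} = 20.5 + 0.25P_{Hop}.
Solving the two reaction functions simultaneously: (1 − (0.25)(0.25))P_{Hop} = 23 + 0.25·20.5, so 0.9375P_{Hop} = 28.125 and P_{Hop} = 30.
Then P_{Go} = 20.5 + 0.25·30 = 28.

30, 28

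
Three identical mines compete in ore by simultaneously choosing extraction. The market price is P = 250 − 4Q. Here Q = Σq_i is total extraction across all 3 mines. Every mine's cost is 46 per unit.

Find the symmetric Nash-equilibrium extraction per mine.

12.75

A representative mine's profit is π_i = q_i(250 − 4Q) − 46q_i, with Q = q_i + Σ_{j≠i} q_j.
First-order condition: 204 − 8q_i − 4Σ_{j≠i} q_j = 0.
With identical mines, set every q_j = q: then 204 − 8q − 8q = 0, i.e. q = 204/16 = 12.75.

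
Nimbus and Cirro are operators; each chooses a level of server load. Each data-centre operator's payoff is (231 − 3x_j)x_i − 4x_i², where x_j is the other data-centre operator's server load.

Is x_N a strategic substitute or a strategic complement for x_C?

strategic substitutes

Nimbus's payoff is (231 − 3x_C)x_N − 4x_N².
∂π/∂x_N = 231 − 3x_C − 8x_N = 0, so x_N = 28.875 − 0.375x_C.
The best-response slope dx_N/dx_C = −0.375 < 0: the reaction function is downward-sloping, so the choices are strategic substitutes.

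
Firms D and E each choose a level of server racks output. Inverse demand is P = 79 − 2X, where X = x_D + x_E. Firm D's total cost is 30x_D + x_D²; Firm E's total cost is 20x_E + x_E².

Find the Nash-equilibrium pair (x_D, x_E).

Firm D's profit: π = x_D(79 − 2(x_D + x_E)) − 30x_D − x_D².
∂π/∂x_D = 49 − 6x_D − 2x_E = 0, so x_D = 49/6 − (1/3)x_E.
By the same steps for E: x_E = 59/6 − (1/3)x_D.
Plugging x_E into D's best response: x_D = 49/6 − (1/3)(59/6 − (1/3)x_D) ⇒ (8/9)x_D = 44/9, so x_D = 5.5.
Then x_E = 59/6 − (1/3)·5.5 = 8.

5.5, 8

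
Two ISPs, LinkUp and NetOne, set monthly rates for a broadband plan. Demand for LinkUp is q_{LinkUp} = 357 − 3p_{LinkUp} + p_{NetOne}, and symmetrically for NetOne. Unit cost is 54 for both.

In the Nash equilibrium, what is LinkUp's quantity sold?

149.4

LinkUp's profit: π = (p_{LinkUp} − 54)(357 − 3p_{LinkUp} + p_{NetOne}).
∂π/∂p_{LinkUp} = 519 − 6p_{LinkUp} + p_{NetOne} = 0 ⇒ p_{LinkUp} = 86.5 + (1/6)p_{NetOne}.
By symmetry p_{NetOne} = p_{LinkUp}; substituting into the reaction function, (5/6)p_{LinkUp} = 86.5 and p_{LinkUp} = 103.8.
q_{LinkUp} = 357 − 3·103.8 + 103.8 = 149.4.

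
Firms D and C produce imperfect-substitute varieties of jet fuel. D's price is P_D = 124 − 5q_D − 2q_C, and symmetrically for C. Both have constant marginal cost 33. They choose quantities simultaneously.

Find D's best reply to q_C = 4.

Firm D's profit: π = q_D(124 − 5q_D − 2q_C) − 33q_D.
∂π/∂q_D = 91 − 10q_D − 2q_C = 0 ⇒ q_D = 9.1 − 0.2q_C.
At q_C = 4: q_D = 9.1 − 0.2·4 = 8.3.

8.3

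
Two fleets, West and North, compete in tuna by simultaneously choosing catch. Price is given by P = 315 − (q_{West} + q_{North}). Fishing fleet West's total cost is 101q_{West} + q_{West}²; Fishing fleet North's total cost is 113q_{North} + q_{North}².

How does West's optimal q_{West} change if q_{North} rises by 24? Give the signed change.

-6

Fishing fleet West's profit: π = q_{West}(315 − (q_{West} + q_{North})) − 101q_{West} − q_{West}².
∂π/∂q_{West} = 214 − 4q_{West} − q_{North} = 0, so q_{West} = 53.5 − 0.25q_{North}.
The reaction-function slope is −0.25, so a 24-unit rise in q_{North} moves q_{West} by −0.25 × 24 = −6. West's best response falls — the actions are strategic substitutes.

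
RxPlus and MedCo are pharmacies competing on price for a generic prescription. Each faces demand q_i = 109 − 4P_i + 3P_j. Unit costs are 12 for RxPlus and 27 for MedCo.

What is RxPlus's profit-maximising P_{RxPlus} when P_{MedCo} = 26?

RxPlus's profit: π = (P_{RxPlus} − 12)(109 − 4P_{RxPlus} + 3P_{MedCo}).
∂π/∂P_{RxPlus} = 157 − 8P_{RxPlus} + 3P_{MedCo} = 0 ⇒ P_{RxPlus} = 19.625 + 0.375P_{MedCo}.
At P_{MedCo} = 26: P_{RxPlus} = 19.625 + 0.375·26 = 29.375.

29.375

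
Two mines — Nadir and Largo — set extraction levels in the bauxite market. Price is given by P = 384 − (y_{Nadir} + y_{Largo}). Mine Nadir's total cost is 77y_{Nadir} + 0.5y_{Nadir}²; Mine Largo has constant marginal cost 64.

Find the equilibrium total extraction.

189.4

Mine Nadir's profit: π = y_{Nadir}(384 − (y_{Nadir} + y_{Largo})) − 77y_{Nadir} − 0.5y_{Nadir}².
∂π/∂y_{Nadir} = 307 − 3y_{Nadir} − y_{Largo} = 0, so y_{Nadir} = 307/3 − (1/3)y_{Largo}.
For Largo: ∂π/∂y_{Largo} = 320 − 2y_{Largo} − y_{Nadir} = 0 ⇒ y_{Largo} = 160 − 0.5y_{Nadir}.
Plugging y_{Largo} into Nadir's best response: y_{Nadir} = 307/3 − (1/3)(160 − 0.5y_{Nadir}) ⇒ (5/6)y_{Nadir} = 49, so y_{Nadir} = 58.8.
Then y_{Largo} = 160 − 0.5·58.8 = 130.6.
Total extraction: 58.8 + 130.6 = 189.4.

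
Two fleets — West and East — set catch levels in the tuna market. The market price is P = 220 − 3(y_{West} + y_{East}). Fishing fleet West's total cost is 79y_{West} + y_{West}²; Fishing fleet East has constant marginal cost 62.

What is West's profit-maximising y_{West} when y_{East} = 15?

12

Fishing fleet West's profit: π = y_{West}(220 − 3(y_{West} + y_{East})) − 79y_{West} − y_{West}².
∂π/∂y_{West} = 141 − 8y_{West} − 3y_{East} = 0, so y_{West} = 17.625 − 0.375y_{East}.
At y_{East} = 15: y_{West} = 17.625 − 0.375·15 = 12.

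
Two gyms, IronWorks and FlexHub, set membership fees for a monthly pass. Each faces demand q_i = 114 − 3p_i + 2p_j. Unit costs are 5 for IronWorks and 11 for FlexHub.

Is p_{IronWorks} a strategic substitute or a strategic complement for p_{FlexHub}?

IronWorks's profit: π = (p_{IronWorks} − 5)(114 − 3p_{IronWorks} + 2p_{FlexHub}).
∂π/∂p_{IronWorks} = 129 − 6p_{IronWorks} + 2p_{FlexHub} = 0 ⇒ p_{IronWorks} = 21.5 + (1/3)p_{FlexHub}.
The best-response slope dp_{IronWorks}/dp_{FlexHub} = 1/3 > 0: the reaction function is upward-sloping, so the choices are strategic complements.

strategic complements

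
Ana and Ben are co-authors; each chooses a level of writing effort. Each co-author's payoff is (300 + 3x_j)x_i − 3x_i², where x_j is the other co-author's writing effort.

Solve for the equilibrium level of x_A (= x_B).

Ana's payoff is (300 + 3x_B)x_A − 3x_A².
∂π/∂x_A = 300 + 3x_B − 6x_A = 0, so x_A = 50 + 0.5x_B.
By symmetry x_B = x_A; substituting into the reaction function, 0.5x_A = 50 and x_A = 100.

100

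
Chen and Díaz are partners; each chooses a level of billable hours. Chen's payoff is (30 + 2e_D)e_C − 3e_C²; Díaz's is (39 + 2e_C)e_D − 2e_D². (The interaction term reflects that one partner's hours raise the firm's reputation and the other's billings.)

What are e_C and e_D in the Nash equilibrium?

Expanding Chen's payoff: 30e_C + 2e_De_C − 3e_C².
∂π/∂e_C = 30 + 2e_D − 6e_C = 0, so e_C = 5 + (1/3)e_D.
Likewise for Díaz: e_D = 9.75 + 0.5e_C.
Substituting the second reaction function into the first: e_C = 5 + (1/3)(9.75 + 0.5e_C), which gives (5/6)e_C = 8.25 ⇒ e_C = 9.9.
Then e_D = 9.75 + 0.5·9.9 = 14.7.

9.9, 14.7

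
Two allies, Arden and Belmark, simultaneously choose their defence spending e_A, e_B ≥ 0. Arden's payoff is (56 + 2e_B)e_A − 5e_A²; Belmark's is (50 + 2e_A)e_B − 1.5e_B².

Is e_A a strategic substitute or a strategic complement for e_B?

Expanding Arden's payoff: 56e_A + 2e_Be_A − 5e_A².
∂π/∂e_A = 56 + 2e_B − 10e_A = 0, so e_A = 5.6 + 0.2e_B.
The best-response slope de_A/de_B = 0.2 > 0: the reaction function is upward-sloping, so the choices are strategic complements.

strategic complements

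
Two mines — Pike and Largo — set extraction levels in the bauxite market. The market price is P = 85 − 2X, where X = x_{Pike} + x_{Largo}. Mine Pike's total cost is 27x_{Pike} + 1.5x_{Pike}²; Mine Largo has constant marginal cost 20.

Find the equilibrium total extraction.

18.375

Mine Pike's profit: π = x_{Pike}(85 − 2(x_{Pike} + x_{Largo})) − 27x_{Pike} − 1.5x_{Pike}².
∂π/∂x_{Pike} = 58 − 7x_{Pike} − 2x_{Largo} = 0, so x_{Pike} = 58/7 − (2/7)x_{Largo}.
For Largo: ∂π/∂x_{Largo} = 65 − 4x_{Largo} − 2x_{Pike} = 0 ⇒ x_{Largo} = 16.25 − 0.5x_{Pike}.
Plugging x_{Largo} into Pike's best response: x_{Pike} = 58/7 − (2/7)(16.25 − 0.5x_{Pike}) ⇒ (6/7)x_{Pike} = 51/14, so x_{Pike} = 4.25.
Then x_{Largo} = 16.25 − 0.5·4.25 = 14.125.
Total extraction: 4.25 + 14.125 = 18.375.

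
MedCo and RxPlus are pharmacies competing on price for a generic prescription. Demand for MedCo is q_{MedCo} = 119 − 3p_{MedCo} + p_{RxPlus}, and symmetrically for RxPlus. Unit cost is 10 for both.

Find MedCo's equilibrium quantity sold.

MedCo's profit: π = (p_{MedCo} − 10)(119 − 3p_{MedCo} + p_{RxPlus}).
∂π/∂p_{MedCo} = 149 − 6p_{MedCo} + p_{RxPlus} = 0 ⇒ p_{MedCo} = 149/6 + (1/6)p_{RxPlus}.
By symmetry p_{RxPlus} = p_{MedCo}; substituting into the reaction function, (5/6)p_{MedCo} = 149/6 and p_{MedCo} = 29.8.
q_{MedCo} = 119 − 3·29.8 + 29.8 = 59.4.

59.4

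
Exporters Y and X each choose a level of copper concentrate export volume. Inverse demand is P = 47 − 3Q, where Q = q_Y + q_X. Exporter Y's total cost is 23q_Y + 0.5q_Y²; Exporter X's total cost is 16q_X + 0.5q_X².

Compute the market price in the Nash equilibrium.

Exporter Y's profit: π = q_Y(47 − 3(q_Y + q_X)) − 23q_Y − 0.5q_Y².
∂π/∂q_Y = 24 − 7q_Y − 3q_X = 0, so q_Y = 24/7 − (3/7)q_X.
By the same steps for X: q_X = 31/7 − (3/7)q_Y.
Solving the two reaction functions simultaneously: (1 − (−3/7)(−3/7))q_Y = 24/7 − (3/7)·(31/7), so (40/49)q_Y = 75/49 and q_Y = 1.875.
Then q_X = 31/7 − (3/7)·1.875 = 3.625.
Equilibrium price: P = 47 − 3·5.5 = 30.5.

30.5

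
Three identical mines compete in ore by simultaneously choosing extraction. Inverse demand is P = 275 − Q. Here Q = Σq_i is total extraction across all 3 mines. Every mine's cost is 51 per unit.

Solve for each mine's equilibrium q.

56

A representative mine's profit is π_i = q_i(275 − Q) − 51q_i, with Q = q_i + Σ_{j≠i} q_j.
First-order condition: 224 − 2q_i − Σ_{j≠i} q_j = 0.
Imposing symmetry (q_j = q for all j) turns Σ_{j≠i} q_j into 2q, so 224 = 4q and q = 56.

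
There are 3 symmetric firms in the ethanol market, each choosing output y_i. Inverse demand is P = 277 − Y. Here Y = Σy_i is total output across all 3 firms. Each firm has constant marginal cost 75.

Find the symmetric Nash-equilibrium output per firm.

50.5

A representative firm's profit is π_i = y_i(277 − Y) − 75y_i, with Y = y_i + Σ_{j≠i} y_j.
First-order condition: 202 − 2y_i − Σ_{j≠i} y_j = 0.
In a symmetric equilibrium every firm chooses the same y, so Σ_{j≠i} y_j = 2y. The condition becomes 202 − 4y = 0, giving y = 202/4 = 50.5.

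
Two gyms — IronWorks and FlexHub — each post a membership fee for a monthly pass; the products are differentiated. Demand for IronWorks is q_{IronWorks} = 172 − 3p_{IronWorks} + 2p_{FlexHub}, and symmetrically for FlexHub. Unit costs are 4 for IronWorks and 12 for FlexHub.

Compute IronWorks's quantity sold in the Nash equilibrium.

IronWorks's profit: π = (p_{IronWorks} − 4)(172 − 3p_{IronWorks} + 2p_{FlexHub}).
∂π/∂p_{IronWorks} = 184 − 6p_{IronWorks} + 2p_{FlexHub} = 0 ⇒ p_{IronWorks} = 92/3 + (1/3)p_{FlexHub}.
Similarly p_{FlexHub} = 104/3 + (1/3)p_{IronWorks}.
Substituting the second reaction function into the first: p_{IronWorks} = 92/3 + (1/3)(104/3 + (1/3)p_{IronWorks}), which gives (8/9)p_{IronWorks} = 380/9 ⇒ p_{IronWorks} = 47.5.
Then p_{FlexHub} = 104/3 + (1/3)·47.5 = 50.5.
q_{IronWorks} = 172 − 3·47.5 + 2·50.5 = 130.5.

130.5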